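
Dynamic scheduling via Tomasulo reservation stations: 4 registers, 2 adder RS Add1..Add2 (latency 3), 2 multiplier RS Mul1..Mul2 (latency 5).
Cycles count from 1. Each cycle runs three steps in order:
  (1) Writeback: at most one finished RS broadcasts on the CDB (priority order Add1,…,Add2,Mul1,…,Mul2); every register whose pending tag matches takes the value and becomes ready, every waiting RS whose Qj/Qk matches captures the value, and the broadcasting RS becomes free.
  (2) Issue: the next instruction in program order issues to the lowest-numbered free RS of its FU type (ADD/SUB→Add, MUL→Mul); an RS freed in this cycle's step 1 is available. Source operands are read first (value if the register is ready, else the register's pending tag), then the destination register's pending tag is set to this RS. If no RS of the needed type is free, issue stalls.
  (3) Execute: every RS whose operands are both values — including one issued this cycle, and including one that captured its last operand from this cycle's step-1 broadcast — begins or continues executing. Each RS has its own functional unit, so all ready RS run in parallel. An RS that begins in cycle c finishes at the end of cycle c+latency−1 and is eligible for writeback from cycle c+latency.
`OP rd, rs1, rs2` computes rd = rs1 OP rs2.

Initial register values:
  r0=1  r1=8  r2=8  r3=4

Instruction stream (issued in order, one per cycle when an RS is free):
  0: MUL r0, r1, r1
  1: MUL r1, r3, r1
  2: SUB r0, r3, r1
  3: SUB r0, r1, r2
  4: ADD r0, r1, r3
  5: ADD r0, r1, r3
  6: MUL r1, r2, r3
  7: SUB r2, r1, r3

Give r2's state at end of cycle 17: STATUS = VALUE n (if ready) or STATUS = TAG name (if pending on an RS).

STATUS = TAG Add1

cycle 1: issue MUL r0<-Mul1 // r0:Mul1,r1:8,r2:8,r3:4
cycle 2: issue MUL r1<-Mul2 // r0:Mul1,r1:Mul2,r2:8,r3:4
cycle 3: issue SUB r0<-Add1 // r0:Add1,r1:Mul2,r2:8,r3:4
cycle 4: issue SUB r0<-Add2 // r0:Add2,r1:Mul2,r2:8,r3:4
cycle 5: stall // r0:Add2,r1:Mul2,r2:8,r3:4
cycle 6: CDB Mul1=64; stall // r0:Add2,r1:Mul2,r2:8,r3:4
cycle 7: CDB Mul2=32; stall // r0:Add2,r1:32,r2:8,r3:4
cycle 8: stall // r0:Add2,r1:32,r2:8,r3:4
cycle 9: stall // r0:Add2,r1:32,r2:8,r3:4
cycle 10: CDB Add1=-28; issue ADD r0<-Add1 // r0:Add1,r1:32,r2:8,r3:4
cycle 11: CDB Add2=24; issue ADD r0<-Add2 // r0:Add2,r1:32,r2:8,r3:4
cycle 12: issue MUL r1<-Mul1 // r0:Add2,r1:Mul1,r2:8,r3:4
cycle 13: CDB Add1=36; issue SUB r2<-Add1 // r0:Add2,r1:Mul1,r2:Add1,r3:4
cycle 14: CDB Add2=36 // r0:36,r1:Mul1,r2:Add1,r3:4
cycle 15: - // r0:36,r1:Mul1,r2:Add1,r3:4
cycle 16: - // r0:36,r1:Mul1,r2:Add1,r3:4
cycle 17: CDB Mul1=32 // r0:36,r1:32,r2:Add1,r3:4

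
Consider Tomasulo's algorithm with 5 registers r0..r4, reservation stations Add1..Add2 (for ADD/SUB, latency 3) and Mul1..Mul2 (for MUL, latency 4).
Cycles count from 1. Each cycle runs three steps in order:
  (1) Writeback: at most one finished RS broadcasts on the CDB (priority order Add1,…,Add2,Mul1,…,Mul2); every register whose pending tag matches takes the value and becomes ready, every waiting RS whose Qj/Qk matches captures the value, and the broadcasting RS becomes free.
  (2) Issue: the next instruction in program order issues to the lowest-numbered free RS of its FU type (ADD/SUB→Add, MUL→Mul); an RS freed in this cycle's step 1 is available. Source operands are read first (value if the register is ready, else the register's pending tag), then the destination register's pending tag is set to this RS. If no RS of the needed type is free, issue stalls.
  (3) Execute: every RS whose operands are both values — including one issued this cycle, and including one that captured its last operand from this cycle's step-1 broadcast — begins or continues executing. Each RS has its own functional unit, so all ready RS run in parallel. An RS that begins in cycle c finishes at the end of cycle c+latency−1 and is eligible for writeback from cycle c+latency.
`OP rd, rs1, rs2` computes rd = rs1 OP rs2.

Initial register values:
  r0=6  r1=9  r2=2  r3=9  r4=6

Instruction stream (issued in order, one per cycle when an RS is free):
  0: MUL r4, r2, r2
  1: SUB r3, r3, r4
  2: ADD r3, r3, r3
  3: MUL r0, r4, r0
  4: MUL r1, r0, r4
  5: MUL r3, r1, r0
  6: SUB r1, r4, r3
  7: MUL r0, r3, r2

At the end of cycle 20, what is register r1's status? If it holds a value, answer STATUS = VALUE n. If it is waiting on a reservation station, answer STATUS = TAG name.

STATUS = VALUE -2300

c1: issue MUL r4<-Mul1 | r0:6,r1:9,r2:2,r3:9,r4:Mul1
c2: issue SUB r3<-Add1 | r0:6,r1:9,r2:2,r3:Add1,r4:Mul1
c3: issue ADD r3<-Add2 | r0:6,r1:9,r2:2,r3:Add2,r4:Mul1
c4: issue MUL r0<-Mul2 | r0:Mul2,r1:9,r2:2,r3:Add2,r4:Mul1
c5: CDB Mul1=4; issue MUL r1<-Mul1 | r0:Mul2,r1:Mul1,r2:2,r3:Add2,r4:4
c6: stall | r0:Mul2,r1:Mul1,r2:2,r3:Add2,r4:4
c7: stall | r0:Mul2,r1:Mul1,r2:2,r3:Add2,r4:4
c8: CDB Add1=5; stall | r0:Mul2,r1:Mul1,r2:2,r3:Add2,r4:4
c9: CDB Mul2=24; issue MUL r3<-Mul2 | r0:24,r1:Mul1,r2:2,r3:Mul2,r4:4
c10: issue SUB r1<-Add1 | r0:24,r1:Add1,r2:2,r3:Mul2,r4:4
c11: CDB Add2=10; stall | r0:24,r1:Add1,r2:2,r3:Mul2,r4:4
c12: stall | r0:24,r1:Add1,r2:2,r3:Mul2,r4:4
c13: CDB Mul1=96; issue MUL r0<-Mul1 | r0:Mul1,r1:Add1,r2:2,r3:Mul2,r4:4
c14: - | r0:Mul1,r1:Add1,r2:2,r3:Mul2,r4:4
c15: - | r0:Mul1,r1:Add1,r2:2,r3:Mul2,r4:4
c16: - | r0:Mul1,r1:Add1,r2:2,r3:Mul2,r4:4
c17: CDB Mul2=2304 | r0:Mul1,r1:Add1,r2:2,r3:2304,r4:4
c18: - | r0:Mul1,r1:Add1,r2:2,r3:2304,r4:4
c19: - | r0:Mul1,r1:Add1,r2:2,r3:2304,r4:4
c20: CDB Add1=-2300 | r0:Mul1,r1:-2300,r2:2,r3:2304,r4:4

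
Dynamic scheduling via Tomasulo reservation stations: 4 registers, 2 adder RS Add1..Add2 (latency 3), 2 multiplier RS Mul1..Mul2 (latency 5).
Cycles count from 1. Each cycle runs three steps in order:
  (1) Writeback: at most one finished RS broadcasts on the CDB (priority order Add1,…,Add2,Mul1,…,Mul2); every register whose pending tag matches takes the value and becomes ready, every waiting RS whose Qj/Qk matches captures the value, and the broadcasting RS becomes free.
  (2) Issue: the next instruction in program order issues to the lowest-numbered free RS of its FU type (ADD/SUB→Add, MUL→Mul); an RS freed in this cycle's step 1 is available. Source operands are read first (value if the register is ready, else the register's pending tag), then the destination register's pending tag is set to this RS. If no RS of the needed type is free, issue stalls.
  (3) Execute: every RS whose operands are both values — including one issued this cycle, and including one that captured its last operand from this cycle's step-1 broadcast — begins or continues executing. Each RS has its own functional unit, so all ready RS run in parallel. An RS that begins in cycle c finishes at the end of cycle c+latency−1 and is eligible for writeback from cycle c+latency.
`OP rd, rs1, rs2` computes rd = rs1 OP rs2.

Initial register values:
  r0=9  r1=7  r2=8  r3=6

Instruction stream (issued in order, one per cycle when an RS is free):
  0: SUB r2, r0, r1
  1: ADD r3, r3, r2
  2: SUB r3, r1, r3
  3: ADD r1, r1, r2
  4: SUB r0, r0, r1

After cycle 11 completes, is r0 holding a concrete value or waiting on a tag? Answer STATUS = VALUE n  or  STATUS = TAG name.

  c1: issue SUB r2<-Add1  regs: r0:9,r1:7,r2:Add1,r3:6
  c2: issue ADD r3<-Add2  regs: r0:9,r1:7,r2:Add1,r3:Add2
  c3: stall  regs: r0:9,r1:7,r2:Add1,r3:Add2
  c4: CDB Add1=2; issue SUB r3<-Add1  regs: r0:9,r1:7,r2:2,r3:Add1
  c5: stall  regs: r0:9,r1:7,r2:2,r3:Add1
  c6: stall  regs: r0:9,r1:7,r2:2,r3:Add1
  c7: CDB Add2=8; issue ADD r1<-Add2  regs: r0:9,r1:Add2,r2:2,r3:Add1
  c8: stall  regs: r0:9,r1:Add2,r2:2,r3:Add1
  c9: stall  regs: r0:9,r1:Add2,r2:2,r3:Add1
  c10: CDB Add1=-1; issue SUB r0<-Add1  regs: r0:Add1,r1:Add2,r2:2,r3:-1
  c11: CDB Add2=9  regs: r0:Add1,r1:9,r2:2,r3:-1

STATUS = TAG Add1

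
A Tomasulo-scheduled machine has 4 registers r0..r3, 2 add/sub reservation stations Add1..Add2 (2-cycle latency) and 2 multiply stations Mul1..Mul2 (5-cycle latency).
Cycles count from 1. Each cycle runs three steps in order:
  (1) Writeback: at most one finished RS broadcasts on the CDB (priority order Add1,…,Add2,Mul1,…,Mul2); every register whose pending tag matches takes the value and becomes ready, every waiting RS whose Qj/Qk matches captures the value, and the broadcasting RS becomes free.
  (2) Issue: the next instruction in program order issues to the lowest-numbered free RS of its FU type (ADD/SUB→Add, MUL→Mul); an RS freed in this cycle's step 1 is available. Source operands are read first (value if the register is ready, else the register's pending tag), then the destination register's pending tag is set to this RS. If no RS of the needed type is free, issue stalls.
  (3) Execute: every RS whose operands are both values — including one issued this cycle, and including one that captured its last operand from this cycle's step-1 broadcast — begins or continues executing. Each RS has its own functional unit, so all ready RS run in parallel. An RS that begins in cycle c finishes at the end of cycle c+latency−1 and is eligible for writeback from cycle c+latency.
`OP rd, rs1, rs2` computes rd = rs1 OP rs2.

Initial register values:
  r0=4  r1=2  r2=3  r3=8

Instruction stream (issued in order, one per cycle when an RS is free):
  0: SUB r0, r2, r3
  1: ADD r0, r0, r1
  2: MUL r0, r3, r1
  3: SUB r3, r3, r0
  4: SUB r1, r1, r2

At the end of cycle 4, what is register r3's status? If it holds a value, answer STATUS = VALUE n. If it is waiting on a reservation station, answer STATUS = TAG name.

  c1: issue SUB r0<-Add1  regs: r0:Add1,r1:2,r2:3,r3:8
  c2: issue ADD r0<-Add2  regs: r0:Add2,r1:2,r2:3,r3:8
  c3: CDB Add1=-5; issue MUL r0<-Mul1  regs: r0:Mul1,r1:2,r2:3,r3:8
  c4: issue SUB r3<-Add1  regs: r0:Mul1,r1:2,r2:3,r3:Add1

STATUS = TAG Add1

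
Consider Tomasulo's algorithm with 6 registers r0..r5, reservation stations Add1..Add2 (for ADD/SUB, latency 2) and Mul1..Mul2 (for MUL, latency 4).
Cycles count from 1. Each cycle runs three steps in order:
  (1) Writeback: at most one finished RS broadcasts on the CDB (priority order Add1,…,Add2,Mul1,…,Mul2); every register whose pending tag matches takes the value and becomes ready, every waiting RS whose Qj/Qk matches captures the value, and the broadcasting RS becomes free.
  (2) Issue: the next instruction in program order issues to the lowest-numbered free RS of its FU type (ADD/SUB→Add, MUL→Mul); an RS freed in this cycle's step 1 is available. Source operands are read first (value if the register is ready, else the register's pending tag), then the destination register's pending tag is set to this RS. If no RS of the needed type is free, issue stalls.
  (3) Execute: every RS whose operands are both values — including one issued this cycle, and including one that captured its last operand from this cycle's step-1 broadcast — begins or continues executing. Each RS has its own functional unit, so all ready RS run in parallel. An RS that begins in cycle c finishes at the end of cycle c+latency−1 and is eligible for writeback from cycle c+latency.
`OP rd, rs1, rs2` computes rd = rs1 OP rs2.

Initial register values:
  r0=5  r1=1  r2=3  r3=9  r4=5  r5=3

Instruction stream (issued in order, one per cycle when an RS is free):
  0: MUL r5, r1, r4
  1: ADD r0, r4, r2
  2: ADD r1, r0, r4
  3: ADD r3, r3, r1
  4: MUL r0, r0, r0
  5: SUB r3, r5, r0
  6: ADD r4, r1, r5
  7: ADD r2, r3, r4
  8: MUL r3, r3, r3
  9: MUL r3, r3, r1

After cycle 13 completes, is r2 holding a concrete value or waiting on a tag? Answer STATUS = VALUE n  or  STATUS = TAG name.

  c1: issue MUL r5<-Mul1  regs: r0:5,r1:1,r2:3,r3:9,r4:5,r5:Mul1
  c2: issue ADD r0<-Add1  regs: r0:Add1,r1:1,r2:3,r3:9,r4:5,r5:Mul1
  c3: issue ADD r1<-Add2  regs: r0:Add1,r1:Add2,r2:3,r3:9,r4:5,r5:Mul1
  c4: CDB Add1=8; issue ADD r3<-Add1  regs: r0:8,r1:Add2,r2:3,r3:Add1,r4:5,r5:Mul1
  c5: CDB Mul1=5; issue MUL r0<-Mul1  regs: r0:Mul1,r1:Add2,r2:3,r3:Add1,r4:5,r5:5
  c6: CDB Add2=13; issue SUB r3<-Add2  regs: r0:Mul1,r1:13,r2:3,r3:Add2,r4:5,r5:5
  c7: stall  regs: r0:Mul1,r1:13,r2:3,r3:Add2,r4:5,r5:5
  c8: CDB Add1=22; issue ADD r4<-Add1  regs: r0:Mul1,r1:13,r2:3,r3:Add2,r4:Add1,r5:5
  c9: CDB Mul1=64; stall  regs: r0:64,r1:13,r2:3,r3:Add2,r4:Add1,r5:5
  c10: CDB Add1=18; issue ADD r2<-Add1  regs: r0:64,r1:13,r2:Add1,r3:Add2,r4:18,r5:5
  c11: CDB Add2=-59; issue MUL r3<-Mul1  regs: r0:64,r1:13,r2:Add1,r3:Mul1,r4:18,r5:5
  c12: issue MUL r3<-Mul2  regs: r0:64,r1:13,r2:Add1,r3:Mul2,r4:18,r5:5
  c13: CDB Add1=-41  regs: r0:64,r1:13,r2:-41,r3:Mul2,r4:18,r5:5

STATUS = VALUE -41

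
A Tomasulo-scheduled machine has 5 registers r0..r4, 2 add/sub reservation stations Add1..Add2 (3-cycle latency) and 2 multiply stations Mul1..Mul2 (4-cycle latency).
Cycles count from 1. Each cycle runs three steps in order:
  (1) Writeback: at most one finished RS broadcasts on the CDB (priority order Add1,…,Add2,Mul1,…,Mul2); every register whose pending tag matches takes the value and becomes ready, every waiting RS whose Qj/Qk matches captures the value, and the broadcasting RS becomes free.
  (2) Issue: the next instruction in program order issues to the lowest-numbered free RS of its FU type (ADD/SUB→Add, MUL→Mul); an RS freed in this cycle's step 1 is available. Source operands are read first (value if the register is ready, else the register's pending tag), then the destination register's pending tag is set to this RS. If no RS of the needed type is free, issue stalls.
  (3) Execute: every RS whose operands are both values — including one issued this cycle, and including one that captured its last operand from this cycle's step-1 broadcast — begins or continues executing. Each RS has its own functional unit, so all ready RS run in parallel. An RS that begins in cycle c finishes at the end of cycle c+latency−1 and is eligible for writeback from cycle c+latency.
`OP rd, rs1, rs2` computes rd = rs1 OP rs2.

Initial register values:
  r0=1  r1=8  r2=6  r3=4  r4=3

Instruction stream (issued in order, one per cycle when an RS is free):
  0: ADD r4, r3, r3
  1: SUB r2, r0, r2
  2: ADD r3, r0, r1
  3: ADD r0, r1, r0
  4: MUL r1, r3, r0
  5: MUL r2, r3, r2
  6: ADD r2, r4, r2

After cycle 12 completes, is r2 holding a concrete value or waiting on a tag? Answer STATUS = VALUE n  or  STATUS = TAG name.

STATUS = TAG Add1

  c1: issue ADD r4<-Add1  regs: r0:1,r1:8,r2:6,r3:4,r4:Add1
  c2: issue SUB r2<-Add2  regs: r0:1,r1:8,r2:Add2,r3:4,r4:Add1
  c3: stall  regs: r0:1,r1:8,r2:Add2,r3:4,r4:Add1
  c4: CDB Add1=8; issue ADD r3<-Add1  regs: r0:1,r1:8,r2:Add2,r3:Add1,r4:8
  c5: CDB Add2=-5; issue ADD r0<-Add2  regs: r0:Add2,r1:8,r2:-5,r3:Add1,r4:8
  c6: issue MUL r1<-Mul1  regs: r0:Add2,r1:Mul1,r2:-5,r3:Add1,r4:8
  c7: CDB Add1=9; issue MUL r2<-Mul2  regs: r0:Add2,r1:Mul1,r2:Mul2,r3:9,r4:8
  c8: CDB Add2=9; issue ADD r2<-Add1  regs: r0:9,r1:Mul1,r2:Add1,r3:9,r4:8
  c9: -  regs: r0:9,r1:Mul1,r2:Add1,r3:9,r4:8
  c10: -  regs: r0:9,r1:Mul1,r2:Add1,r3:9,r4:8
  c11: CDB Mul2=-45  regs: r0:9,r1:Mul1,r2:Add1,r3:9,r4:8
  c12: CDB Mul1=81  regs: r0:9,r1:81,r2:Add1,r3:9,r4:8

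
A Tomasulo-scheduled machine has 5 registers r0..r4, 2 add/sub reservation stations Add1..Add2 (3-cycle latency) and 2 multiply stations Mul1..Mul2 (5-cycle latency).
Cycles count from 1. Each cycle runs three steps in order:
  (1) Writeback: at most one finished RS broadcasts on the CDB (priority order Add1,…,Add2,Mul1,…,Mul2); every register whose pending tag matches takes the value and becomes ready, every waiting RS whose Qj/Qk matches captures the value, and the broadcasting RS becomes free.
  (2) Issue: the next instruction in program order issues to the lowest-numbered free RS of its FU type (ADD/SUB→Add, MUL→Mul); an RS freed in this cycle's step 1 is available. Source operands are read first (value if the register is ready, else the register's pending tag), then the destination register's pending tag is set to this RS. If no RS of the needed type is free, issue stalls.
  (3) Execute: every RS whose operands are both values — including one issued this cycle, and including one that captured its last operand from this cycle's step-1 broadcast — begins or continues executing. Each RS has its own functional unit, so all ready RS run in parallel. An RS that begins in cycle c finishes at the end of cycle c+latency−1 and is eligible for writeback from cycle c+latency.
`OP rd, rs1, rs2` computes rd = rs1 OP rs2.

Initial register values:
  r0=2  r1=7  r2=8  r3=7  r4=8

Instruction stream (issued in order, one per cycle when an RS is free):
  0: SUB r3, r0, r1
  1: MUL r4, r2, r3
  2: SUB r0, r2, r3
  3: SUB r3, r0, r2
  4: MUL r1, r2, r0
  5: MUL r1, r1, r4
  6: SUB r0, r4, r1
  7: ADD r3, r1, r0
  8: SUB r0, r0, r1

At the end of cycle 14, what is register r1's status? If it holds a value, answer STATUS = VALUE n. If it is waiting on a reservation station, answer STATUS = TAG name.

STATUS = TAG Mul1

c1: issue SUB r3<-Add1 | r0:2,r1:7,r2:8,r3:Add1,r4:8
c2: issue MUL r4<-Mul1 | r0:2,r1:7,r2:8,r3:Add1,r4:Mul1
c3: issue SUB r0<-Add2 | r0:Add2,r1:7,r2:8,r3:Add1,r4:Mul1
c4: CDB Add1=-5; issue SUB r3<-Add1 | r0:Add2,r1:7,r2:8,r3:Add1,r4:Mul1
c5: issue MUL r1<-Mul2 | r0:Add2,r1:Mul2,r2:8,r3:Add1,r4:Mul1
c6: stall | r0:Add2,r1:Mul2,r2:8,r3:Add1,r4:Mul1
c7: CDB Add2=13; stall | r0:13,r1:Mul2,r2:8,r3:Add1,r4:Mul1
c8: stall | r0:13,r1:Mul2,r2:8,r3:Add1,r4:Mul1
c9: CDB Mul1=-40; issue MUL r1<-Mul1 | r0:13,r1:Mul1,r2:8,r3:Add1,r4:-40
c10: CDB Add1=5; issue SUB r0<-Add1 | r0:Add1,r1:Mul1,r2:8,r3:5,r4:-40
c11: issue ADD r3<-Add2 | r0:Add1,r1:Mul1,r2:8,r3:Add2,r4:-40
c12: CDB Mul2=104; stall | r0:Add1,r1:Mul1,r2:8,r3:Add2,r4:-40
c13: stall | r0:Add1,r1:Mul1,r2:8,r3:Add2,r4:-40
c14: stall | r0:Add1,r1:Mul1,r2:8,r3:Add2,r4:-40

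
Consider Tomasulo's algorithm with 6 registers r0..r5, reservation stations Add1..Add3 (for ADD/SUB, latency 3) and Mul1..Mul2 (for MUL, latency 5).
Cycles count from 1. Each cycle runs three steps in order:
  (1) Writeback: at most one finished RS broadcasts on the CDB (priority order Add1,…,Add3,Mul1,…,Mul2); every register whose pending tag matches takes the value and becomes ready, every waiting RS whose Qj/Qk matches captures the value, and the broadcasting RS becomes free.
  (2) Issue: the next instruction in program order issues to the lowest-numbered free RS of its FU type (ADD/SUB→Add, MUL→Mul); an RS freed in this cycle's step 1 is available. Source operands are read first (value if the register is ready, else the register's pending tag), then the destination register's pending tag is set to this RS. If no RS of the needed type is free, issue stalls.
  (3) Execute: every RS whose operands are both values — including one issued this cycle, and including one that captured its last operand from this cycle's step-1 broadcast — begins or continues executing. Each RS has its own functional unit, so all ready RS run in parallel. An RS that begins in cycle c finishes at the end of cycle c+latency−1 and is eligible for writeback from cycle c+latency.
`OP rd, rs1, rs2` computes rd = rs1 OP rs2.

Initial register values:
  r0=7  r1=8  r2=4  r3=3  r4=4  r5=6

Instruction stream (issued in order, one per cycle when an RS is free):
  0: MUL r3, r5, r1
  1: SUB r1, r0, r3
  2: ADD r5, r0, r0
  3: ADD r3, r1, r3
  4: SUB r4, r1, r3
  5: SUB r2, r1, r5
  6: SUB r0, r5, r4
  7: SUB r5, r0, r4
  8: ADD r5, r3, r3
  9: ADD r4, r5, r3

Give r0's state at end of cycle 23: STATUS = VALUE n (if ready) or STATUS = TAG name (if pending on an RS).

cycle 1: issue MUL r3<-Mul1 // r0:7,r1:8,r2:4,r3:Mul1,r4:4,r5:6
cycle 2: issue SUB r1<-Add1 // r0:7,r1:Add1,r2:4,r3:Mul1,r4:4,r5:6
cycle 3: issue ADD r5<-Add2 // r0:7,r1:Add1,r2:4,r3:Mul1,r4:4,r5:Add2
cycle 4: issue ADD r3<-Add3 // r0:7,r1:Add1,r2:4,r3:Add3,r4:4,r5:Add2
cycle 5: stall // r0:7,r1:Add1,r2:4,r3:Add3,r4:4,r5:Add2
cycle 6: CDB Add2=14; issue SUB r4<-Add2 // r0:7,r1:Add1,r2:4,r3:Add3,r4:Add2,r5:14
cycle 7: CDB Mul1=48; stall // r0:7,r1:Add1,r2:4,r3:Add3,r4:Add2,r5:14
cycle 8: stall // r0:7,r1:Add1,r2:4,r3:Add3,r4:Add2,r5:14
cycle 9: stall // r0:7,r1:Add1,r2:4,r3:Add3,r4:Add2,r5:14
cycle 10: CDB Add1=-41; issue SUB r2<-Add1 // r0:7,r1:-41,r2:Add1,r3:Add3,r4:Add2,r5:14
cycle 11: stall // r0:7,r1:-41,r2:Add1,r3:Add3,r4:Add2,r5:14
cycle 12: stall // r0:7,r1:-41,r2:Add1,r3:Add3,r4:Add2,r5:14
cycle 13: CDB Add1=-55; issue SUB r0<-Add1 // r0:Add1,r1:-41,r2:-55,r3:Add3,r4:Add2,r5:14
cycle 14: CDB Add3=7; issue SUB r5<-Add3 // r0:Add1,r1:-41,r2:-55,r3:7,r4:Add2,r5:Add3
cycle 15: stall // r0:Add1,r1:-41,r2:-55,r3:7,r4:Add2,r5:Add3
cycle 16: stall // r0:Add1,r1:-41,r2:-55,r3:7,r4:Add2,r5:Add3
cycle 17: CDB Add2=-48; issue ADD r5<-Add2 // r0:Add1,r1:-41,r2:-55,r3:7,r4:-48,r5:Add2
cycle 18: stall // r0:Add1,r1:-41,r2:-55,r3:7,r4:-48,r5:Add2
cycle 19: stall // r0:Add1,r1:-41,r2:-55,r3:7,r4:-48,r5:Add2
cycle 20: CDB Add1=62; issue ADD r4<-Add1 // r0:62,r1:-41,r2:-55,r3:7,r4:Add1,r5:Add2
cycle 21: CDB Add2=14 // r0:62,r1:-41,r2:-55,r3:7,r4:Add1,r5:14
cycle 22: - // r0:62,r1:-41,r2:-55,r3:7,r4:Add1,r5:14
cycle 23: CDB Add3=110 // r0:62,r1:-41,r2:-55,r3:7,r4:Add1,r5:14

STATUS = VALUE 62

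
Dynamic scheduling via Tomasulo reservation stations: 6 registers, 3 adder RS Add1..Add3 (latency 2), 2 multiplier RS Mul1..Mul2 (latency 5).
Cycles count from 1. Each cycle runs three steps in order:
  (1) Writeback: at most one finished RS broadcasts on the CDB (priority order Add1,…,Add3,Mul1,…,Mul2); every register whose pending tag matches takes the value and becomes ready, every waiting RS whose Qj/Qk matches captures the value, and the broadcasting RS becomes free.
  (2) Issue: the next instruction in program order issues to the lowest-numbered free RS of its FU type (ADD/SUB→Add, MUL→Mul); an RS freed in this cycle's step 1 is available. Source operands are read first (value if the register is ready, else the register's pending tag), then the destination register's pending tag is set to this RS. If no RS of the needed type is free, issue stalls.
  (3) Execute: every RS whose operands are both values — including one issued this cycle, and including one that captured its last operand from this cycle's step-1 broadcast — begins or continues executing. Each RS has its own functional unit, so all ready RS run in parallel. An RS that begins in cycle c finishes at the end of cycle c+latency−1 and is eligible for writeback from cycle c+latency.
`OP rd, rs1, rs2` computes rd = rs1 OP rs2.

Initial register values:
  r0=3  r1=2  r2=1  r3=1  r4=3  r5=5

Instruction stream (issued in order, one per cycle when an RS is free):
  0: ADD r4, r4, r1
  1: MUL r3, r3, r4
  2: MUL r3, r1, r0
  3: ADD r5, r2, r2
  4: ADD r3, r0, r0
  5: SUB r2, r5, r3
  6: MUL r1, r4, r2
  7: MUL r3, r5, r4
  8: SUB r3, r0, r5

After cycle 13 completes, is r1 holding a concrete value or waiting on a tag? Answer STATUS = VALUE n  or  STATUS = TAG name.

c1: issue ADD r4<-Add1 | r0:3,r1:2,r2:1,r3:1,r4:Add1,r5:5
c2: issue MUL r3<-Mul1 | r0:3,r1:2,r2:1,r3:Mul1,r4:Add1,r5:5
c3: CDB Add1=5; issue MUL r3<-Mul2 | r0:3,r1:2,r2:1,r3:Mul2,r4:5,r5:5
c4: issue ADD r5<-Add1 | r0:3,r1:2,r2:1,r3:Mul2,r4:5,r5:Add1
c5: issue ADD r3<-Add2 | r0:3,r1:2,r2:1,r3:Add2,r4:5,r5:Add1
c6: CDB Add1=2; issue SUB r2<-Add1 | r0:3,r1:2,r2:Add1,r3:Add2,r4:5,r5:2
c7: CDB Add2=6; stall | r0:3,r1:2,r2:Add1,r3:6,r4:5,r5:2
c8: CDB Mul1=5; issue MUL r1<-Mul1 | r0:3,r1:Mul1,r2:Add1,r3:6,r4:5,r5:2
c9: CDB Add1=-4; stall | r0:3,r1:Mul1,r2:-4,r3:6,r4:5,r5:2
c10: CDB Mul2=6; issue MUL r3<-Mul2 | r0:3,r1:Mul1,r2:-4,r3:Mul2,r4:5,r5:2
c11: issue SUB r3<-Add1 | r0:3,r1:Mul1,r2:-4,r3:Add1,r4:5,r5:2
c12: - | r0:3,r1:Mul1,r2:-4,r3:Add1,r4:5,r5:2
c13: CDB Add1=1 | r0:3,r1:Mul1,r2:-4,r3:1,r4:5,r5:2

STATUS = TAG Mul1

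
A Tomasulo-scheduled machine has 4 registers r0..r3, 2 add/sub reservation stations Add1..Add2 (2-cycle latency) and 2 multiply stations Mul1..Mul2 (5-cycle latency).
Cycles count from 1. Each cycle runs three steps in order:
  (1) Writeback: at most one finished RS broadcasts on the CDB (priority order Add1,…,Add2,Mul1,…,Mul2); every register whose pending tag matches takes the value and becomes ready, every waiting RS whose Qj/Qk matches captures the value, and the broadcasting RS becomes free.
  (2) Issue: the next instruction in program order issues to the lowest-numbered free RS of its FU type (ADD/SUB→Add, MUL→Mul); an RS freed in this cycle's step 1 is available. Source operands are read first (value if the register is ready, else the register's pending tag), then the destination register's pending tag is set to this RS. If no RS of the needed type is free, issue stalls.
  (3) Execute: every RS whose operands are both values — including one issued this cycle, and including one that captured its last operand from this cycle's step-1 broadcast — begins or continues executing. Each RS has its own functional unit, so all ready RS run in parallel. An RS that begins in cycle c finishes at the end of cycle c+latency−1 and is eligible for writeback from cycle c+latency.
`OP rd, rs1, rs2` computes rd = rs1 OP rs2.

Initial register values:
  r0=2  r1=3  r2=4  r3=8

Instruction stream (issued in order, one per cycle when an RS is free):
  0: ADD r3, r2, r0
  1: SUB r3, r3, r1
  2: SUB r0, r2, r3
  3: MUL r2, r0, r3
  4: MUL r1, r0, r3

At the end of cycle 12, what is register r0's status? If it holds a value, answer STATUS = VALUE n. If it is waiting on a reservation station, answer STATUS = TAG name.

c1: issue ADD r3<-Add1 | r0:2,r1:3,r2:4,r3:Add1
c2: issue SUB r3<-Add2 | r0:2,r1:3,r2:4,r3:Add2
c3: CDB Add1=6; issue SUB r0<-Add1 | r0:Add1,r1:3,r2:4,r3:Add2
c4: issue MUL r2<-Mul1 | r0:Add1,r1:3,r2:Mul1,r3:Add2
c5: CDB Add2=3; issue MUL r1<-Mul2 | r0:Add1,r1:Mul2,r2:Mul1,r3:3
c6: - | r0:Add1,r1:Mul2,r2:Mul1,r3:3
c7: CDB Add1=1 | r0:1,r1:Mul2,r2:Mul1,r3:3
c8: - | r0:1,r1:Mul2,r2:Mul1,r3:3
c9: - | r0:1,r1:Mul2,r2:Mul1,r3:3
c10: - | r0:1,r1:Mul2,r2:Mul1,r3:3
c11: - | r0:1,r1:Mul2,r2:Mul1,r3:3
c12: CDB Mul1=3 | r0:1,r1:Mul2,r2:3,r3:3

STATUS = VALUE 1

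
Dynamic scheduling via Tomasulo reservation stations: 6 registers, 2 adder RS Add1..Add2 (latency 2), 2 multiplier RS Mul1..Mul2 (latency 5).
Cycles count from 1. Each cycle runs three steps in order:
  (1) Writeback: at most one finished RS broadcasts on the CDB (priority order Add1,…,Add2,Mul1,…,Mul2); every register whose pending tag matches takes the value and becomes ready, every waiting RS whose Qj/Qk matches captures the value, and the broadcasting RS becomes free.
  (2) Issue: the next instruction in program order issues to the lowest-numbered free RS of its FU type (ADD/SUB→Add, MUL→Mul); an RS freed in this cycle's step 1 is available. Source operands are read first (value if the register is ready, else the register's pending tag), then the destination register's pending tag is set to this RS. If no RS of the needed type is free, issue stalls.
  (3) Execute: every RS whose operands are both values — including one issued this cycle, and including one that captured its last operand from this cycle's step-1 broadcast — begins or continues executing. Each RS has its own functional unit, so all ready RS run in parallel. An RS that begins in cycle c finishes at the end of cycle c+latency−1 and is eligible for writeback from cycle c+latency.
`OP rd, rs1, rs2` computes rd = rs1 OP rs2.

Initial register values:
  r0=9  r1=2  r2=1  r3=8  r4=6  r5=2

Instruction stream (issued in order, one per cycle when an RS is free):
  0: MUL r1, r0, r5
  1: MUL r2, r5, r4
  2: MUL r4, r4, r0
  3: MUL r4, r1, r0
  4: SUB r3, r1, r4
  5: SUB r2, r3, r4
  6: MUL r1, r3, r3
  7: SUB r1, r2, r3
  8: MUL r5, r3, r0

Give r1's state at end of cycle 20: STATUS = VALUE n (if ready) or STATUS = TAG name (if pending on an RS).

  c1: issue MUL r1<-Mul1  regs: r0:9,r1:Mul1,r2:1,r3:8,r4:6,r5:2
  c2: issue MUL r2<-Mul2  regs: r0:9,r1:Mul1,r2:Mul2,r3:8,r4:6,r5:2
  c3: stall  regs: r0:9,r1:Mul1,r2:Mul2,r3:8,r4:6,r5:2
  c4: stall  regs: r0:9,r1:Mul1,r2:Mul2,r3:8,r4:6,r5:2
  c5: stall  regs: r0:9,r1:Mul1,r2:Mul2,r3:8,r4:6,r5:2
  c6: CDB Mul1=18; issue MUL r4<-Mul1  regs: r0:9,r1:18,r2:Mul2,r3:8,r4:Mul1,r5:2
  c7: CDB Mul2=12; issue MUL r4<-Mul2  regs: r0:9,r1:18,r2:12,r3:8,r4:Mul2,r5:2
  c8: issue SUB r3<-Add1  regs: r0:9,r1:18,r2:12,r3:Add1,r4:Mul2,r5:2
  c9: issue SUB r2<-Add2  regs: r0:9,r1:18,r2:Add2,r3:Add1,r4:Mul2,r5:2
  c10: stall  regs: r0:9,r1:18,r2:Add2,r3:Add1,r4:Mul2,r5:2
  c11: CDB Mul1=54; issue MUL r1<-Mul1  regs: r0:9,r1:Mul1,r2:Add2,r3:Add1,r4:Mul2,r5:2
  c12: CDB Mul2=162; stall  regs: r0:9,r1:Mul1,r2:Add2,r3:Add1,r4:162,r5:2
  c13: stall  regs: r0:9,r1:Mul1,r2:Add2,r3:Add1,r4:162,r5:2
  c14: CDB Add1=-144; issue SUB r1<-Add1  regs: r0:9,r1:Add1,r2:Add2,r3:-144,r4:162,r5:2
  c15: issue MUL r5<-Mul2  regs: r0:9,r1:Add1,r2:Add2,r3:-144,r4:162,r5:Mul2
  c16: CDB Add2=-306  regs: r0:9,r1:Add1,r2:-306,r3:-144,r4:162,r5:Mul2
  c17: -  regs: r0:9,r1:Add1,r2:-306,r3:-144,r4:162,r5:Mul2
  c18: CDB Add1=-162  regs: r0:9,r1:-162,r2:-306,r3:-144,r4:162,r5:Mul2
  c19: CDB Mul1=20736  regs: r0:9,r1:-162,r2:-306,r3:-144,r4:162,r5:Mul2
  c20: CDB Mul2=-1296  regs: r0:9,r1:-162,r2:-306,r3:-144,r4:162,r5:-1296

STATUS = VALUE -162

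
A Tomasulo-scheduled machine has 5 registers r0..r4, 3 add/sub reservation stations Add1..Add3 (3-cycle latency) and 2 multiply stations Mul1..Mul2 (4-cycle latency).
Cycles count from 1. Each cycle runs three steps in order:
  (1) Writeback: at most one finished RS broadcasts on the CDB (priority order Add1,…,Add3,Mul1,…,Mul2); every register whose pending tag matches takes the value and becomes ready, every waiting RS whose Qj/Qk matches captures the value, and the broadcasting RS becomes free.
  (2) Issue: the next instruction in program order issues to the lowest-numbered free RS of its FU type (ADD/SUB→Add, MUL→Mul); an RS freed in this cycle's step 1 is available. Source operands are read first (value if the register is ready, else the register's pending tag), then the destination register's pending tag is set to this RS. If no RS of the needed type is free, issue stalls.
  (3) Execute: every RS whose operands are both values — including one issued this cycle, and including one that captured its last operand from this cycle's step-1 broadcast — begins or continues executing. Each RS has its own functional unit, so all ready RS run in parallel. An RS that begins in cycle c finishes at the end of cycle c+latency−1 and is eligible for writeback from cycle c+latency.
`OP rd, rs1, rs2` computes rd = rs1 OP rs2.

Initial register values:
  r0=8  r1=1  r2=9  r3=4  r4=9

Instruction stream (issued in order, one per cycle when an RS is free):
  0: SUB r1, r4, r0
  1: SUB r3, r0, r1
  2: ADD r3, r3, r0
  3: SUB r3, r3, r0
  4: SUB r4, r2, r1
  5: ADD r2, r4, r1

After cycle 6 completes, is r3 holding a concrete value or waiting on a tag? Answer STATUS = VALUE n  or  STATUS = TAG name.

c1: issue SUB r1<-Add1 | r0:8,r1:Add1,r2:9,r3:4,r4:9
c2: issue SUB r3<-Add2 | r0:8,r1:Add1,r2:9,r3:Add2,r4:9
c3: issue ADD r3<-Add3 | r0:8,r1:Add1,r2:9,r3:Add3,r4:9
c4: CDB Add1=1; issue SUB r3<-Add1 | r0:8,r1:1,r2:9,r3:Add1,r4:9
c5: stall | r0:8,r1:1,r2:9,r3:Add1,r4:9
c6: stall | r0:8,r1:1,r2:9,r3:Add1,r4:9

STATUS = TAG Add1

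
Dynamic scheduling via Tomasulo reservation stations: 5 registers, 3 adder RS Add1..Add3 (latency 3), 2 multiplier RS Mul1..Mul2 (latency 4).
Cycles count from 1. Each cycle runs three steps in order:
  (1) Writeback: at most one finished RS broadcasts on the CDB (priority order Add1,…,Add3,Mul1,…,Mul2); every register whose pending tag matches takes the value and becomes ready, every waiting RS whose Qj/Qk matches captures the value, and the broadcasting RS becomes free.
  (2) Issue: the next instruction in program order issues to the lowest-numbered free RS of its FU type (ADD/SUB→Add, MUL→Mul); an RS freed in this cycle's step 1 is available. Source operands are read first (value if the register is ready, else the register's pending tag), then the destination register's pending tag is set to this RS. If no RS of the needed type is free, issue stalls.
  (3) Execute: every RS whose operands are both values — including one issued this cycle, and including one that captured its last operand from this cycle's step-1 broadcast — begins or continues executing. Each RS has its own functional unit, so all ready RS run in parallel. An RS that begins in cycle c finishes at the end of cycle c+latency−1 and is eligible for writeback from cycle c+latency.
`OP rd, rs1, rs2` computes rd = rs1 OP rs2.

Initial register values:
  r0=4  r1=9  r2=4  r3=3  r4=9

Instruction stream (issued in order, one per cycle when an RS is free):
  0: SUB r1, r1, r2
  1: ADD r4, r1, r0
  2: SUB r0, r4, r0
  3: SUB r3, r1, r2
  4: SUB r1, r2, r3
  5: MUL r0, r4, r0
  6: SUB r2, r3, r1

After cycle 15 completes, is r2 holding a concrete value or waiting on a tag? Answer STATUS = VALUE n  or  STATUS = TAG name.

STATUS = VALUE -2

  c1: issue SUB r1<-Add1  regs: r0:4,r1:Add1,r2:4,r3:3,r4:9
  c2: issue ADD r4<-Add2  regs: r0:4,r1:Add1,r2:4,r3:3,r4:Add2
  c3: issue SUB r0<-Add3  regs: r0:Add3,r1:Add1,r2:4,r3:3,r4:Add2
  c4: CDB Add1=5; issue SUB r3<-Add1  regs: r0:Add3,r1:5,r2:4,r3:Add1,r4:Add2
  c5: stall  regs: r0:Add3,r1:5,r2:4,r3:Add1,r4:Add2
  c6: stall  regs: r0:Add3,r1:5,r2:4,r3:Add1,r4:Add2
  c7: CDB Add1=1; issue SUB r1<-Add1  regs: r0:Add3,r1:Add1,r2:4,r3:1,r4:Add2
  c8: CDB Add2=9; issue MUL r0<-Mul1  regs: r0:Mul1,r1:Add1,r2:4,r3:1,r4:9
  c9: issue SUB r2<-Add2  regs: r0:Mul1,r1:Add1,r2:Add2,r3:1,r4:9
  c10: CDB Add1=3  regs: r0:Mul1,r1:3,r2:Add2,r3:1,r4:9
  c11: CDB Add3=5  regs: r0:Mul1,r1:3,r2:Add2,r3:1,r4:9
  c12: -  regs: r0:Mul1,r1:3,r2:Add2,r3:1,r4:9
  c13: CDB Add2=-2  regs: r0:Mul1,r1:3,r2:-2,r3:1,r4:9
  c14: -  regs: r0:Mul1,r1:3,r2:-2,r3:1,r4:9
  c15: CDB Mul1=45  regs: r0:45,r1:3,r2:-2,r3:1,r4:9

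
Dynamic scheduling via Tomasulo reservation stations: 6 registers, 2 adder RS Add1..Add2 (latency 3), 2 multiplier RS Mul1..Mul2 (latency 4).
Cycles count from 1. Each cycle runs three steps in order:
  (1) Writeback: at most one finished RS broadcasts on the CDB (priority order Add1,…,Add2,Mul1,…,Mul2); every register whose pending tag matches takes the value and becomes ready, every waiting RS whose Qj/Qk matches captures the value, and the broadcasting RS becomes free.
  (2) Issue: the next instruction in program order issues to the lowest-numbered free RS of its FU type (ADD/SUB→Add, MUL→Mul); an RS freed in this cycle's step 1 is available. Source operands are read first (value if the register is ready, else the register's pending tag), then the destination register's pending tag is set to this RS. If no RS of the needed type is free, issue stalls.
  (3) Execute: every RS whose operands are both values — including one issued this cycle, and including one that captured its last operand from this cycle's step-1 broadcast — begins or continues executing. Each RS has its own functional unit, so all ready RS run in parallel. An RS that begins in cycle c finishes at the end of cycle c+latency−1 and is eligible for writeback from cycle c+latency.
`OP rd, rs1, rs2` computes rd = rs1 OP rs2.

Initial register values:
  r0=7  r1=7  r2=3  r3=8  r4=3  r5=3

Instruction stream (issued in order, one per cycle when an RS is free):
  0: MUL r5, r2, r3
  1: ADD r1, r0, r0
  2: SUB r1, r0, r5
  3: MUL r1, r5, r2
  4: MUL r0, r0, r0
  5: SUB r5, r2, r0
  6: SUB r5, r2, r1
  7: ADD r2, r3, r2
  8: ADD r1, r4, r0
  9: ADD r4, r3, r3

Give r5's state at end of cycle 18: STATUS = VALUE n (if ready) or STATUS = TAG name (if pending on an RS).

STATUS = VALUE -69

cycle 1: issue MUL r5<-Mul1 // r0:7,r1:7,r2:3,r3:8,r4:3,r5:Mul1
cycle 2: issue ADD r1<-Add1 // r0:7,r1:Add1,r2:3,r3:8,r4:3,r5:Mul1
cycle 3: issue SUB r1<-Add2 // r0:7,r1:Add2,r2:3,r3:8,r4:3,r5:Mul1
cycle 4: issue MUL r1<-Mul2 // r0:7,r1:Mul2,r2:3,r3:8,r4:3,r5:Mul1
cycle 5: CDB Add1=14; stall // r0:7,r1:Mul2,r2:3,r3:8,r4:3,r5:Mul1
cycle 6: CDB Mul1=24; issue MUL r0<-Mul1 // r0:Mul1,r1:Mul2,r2:3,r3:8,r4:3,r5:24
cycle 7: issue SUB r5<-Add1 // r0:Mul1,r1:Mul2,r2:3,r3:8,r4:3,r5:Add1
cycle 8: stall // r0:Mul1,r1:Mul2,r2:3,r3:8,r4:3,r5:Add1
cycle 9: CDB Add2=-17; issue SUB r5<-Add2 // r0:Mul1,r1:Mul2,r2:3,r3:8,r4:3,r5:Add2
cycle 10: CDB Mul1=49; stall // r0:49,r1:Mul2,r2:3,r3:8,r4:3,r5:Add2
cycle 11: CDB Mul2=72; stall // r0:49,r1:72,r2:3,r3:8,r4:3,r5:Add2
cycle 12: stall // r0:49,r1:72,r2:3,r3:8,r4:3,r5:Add2
cycle 13: CDB Add1=-46; issue ADD r2<-Add1 // r0:49,r1:72,r2:Add1,r3:8,r4:3,r5:Add2
cycle 14: CDB Add2=-69; issue ADD r1<-Add2 // r0:49,r1:Add2,r2:Add1,r3:8,r4:3,r5:-69
cycle 15: stall // r0:49,r1:Add2,r2:Add1,r3:8,r4:3,r5:-69
cycle 16: CDB Add1=11; issue ADD r4<-Add1 // r0:49,r1:Add2,r2:11,r3:8,r4:Add1,r5:-69
cycle 17: CDB Add2=52 // r0:49,r1:52,r2:11,r3:8,r4:Add1,r5:-69
cycle 18: - // r0:49,r1:52,r2:11,r3:8,r4:Add1,r5:-69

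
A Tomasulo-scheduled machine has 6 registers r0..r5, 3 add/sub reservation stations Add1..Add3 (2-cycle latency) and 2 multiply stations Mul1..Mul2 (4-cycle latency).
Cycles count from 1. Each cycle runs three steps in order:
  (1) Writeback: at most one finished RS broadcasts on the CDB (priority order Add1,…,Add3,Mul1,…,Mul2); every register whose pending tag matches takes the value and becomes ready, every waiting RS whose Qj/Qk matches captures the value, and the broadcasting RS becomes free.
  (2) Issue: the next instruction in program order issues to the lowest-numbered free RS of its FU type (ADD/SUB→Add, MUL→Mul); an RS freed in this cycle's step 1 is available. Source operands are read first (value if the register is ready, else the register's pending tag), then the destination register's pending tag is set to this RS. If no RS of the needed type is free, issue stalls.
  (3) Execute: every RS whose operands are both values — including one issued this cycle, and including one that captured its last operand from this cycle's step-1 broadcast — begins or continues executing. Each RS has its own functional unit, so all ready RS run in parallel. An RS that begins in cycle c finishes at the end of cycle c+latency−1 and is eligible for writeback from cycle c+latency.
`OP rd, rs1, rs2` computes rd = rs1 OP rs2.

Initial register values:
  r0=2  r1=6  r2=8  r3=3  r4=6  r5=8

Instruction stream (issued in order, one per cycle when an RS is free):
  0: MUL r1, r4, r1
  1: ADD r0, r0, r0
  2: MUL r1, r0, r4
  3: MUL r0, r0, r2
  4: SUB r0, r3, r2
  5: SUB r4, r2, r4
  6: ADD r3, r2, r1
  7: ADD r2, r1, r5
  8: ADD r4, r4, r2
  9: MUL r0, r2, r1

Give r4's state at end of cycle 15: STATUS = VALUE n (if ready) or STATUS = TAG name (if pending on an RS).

  c1: issue MUL r1<-Mul1  regs: r0:2,r1:Mul1,r2:8,r3:3,r4:6,r5:8
  c2: issue ADD r0<-Add1  regs: r0:Add1,r1:Mul1,r2:8,r3:3,r4:6,r5:8
  c3: issue MUL r1<-Mul2  regs: r0:Add1,r1:Mul2,r2:8,r3:3,r4:6,r5:8
  c4: CDB Add1=4; stall  regs: r0:4,r1:Mul2,r2:8,r3:3,r4:6,r5:8
  c5: CDB Mul1=36; issue MUL r0<-Mul1  regs: r0:Mul1,r1:Mul2,r2:8,r3:3,r4:6,r5:8
  c6: issue SUB r0<-Add1  regs: r0:Add1,r1:Mul2,r2:8,r3:3,r4:6,r5:8
  c7: issue SUB r4<-Add2  regs: r0:Add1,r1:Mul2,r2:8,r3:3,r4:Add2,r5:8
  c8: CDB Add1=-5; issue ADD r3<-Add1  regs: r0:-5,r1:Mul2,r2:8,r3:Add1,r4:Add2,r5:8
  c9: CDB Add2=2; issue ADD r2<-Add2  regs: r0:-5,r1:Mul2,r2:Add2,r3:Add1,r4:2,r5:8
  c10: CDB Mul1=32; issue ADD r4<-Add3  regs: r0:-5,r1:Mul2,r2:Add2,r3:Add1,r4:Add3,r5:8
  c11: CDB Mul2=24; issue MUL r0<-Mul1  regs: r0:Mul1,r1:24,r2:Add2,r3:Add1,r4:Add3,r5:8
  c12: -  regs: r0:Mul1,r1:24,r2:Add2,r3:Add1,r4:Add3,r5:8
  c13: CDB Add1=32  regs: r0:Mul1,r1:24,r2:Add2,r3:32,r4:Add3,r5:8
  c14: CDB Add2=32  regs: r0:Mul1,r1:24,r2:32,r3:32,r4:Add3,r5:8
  c15: -  regs: r0:Mul1,r1:24,r2:32,r3:32,r4:Add3,r5:8

STATUS = TAG Add3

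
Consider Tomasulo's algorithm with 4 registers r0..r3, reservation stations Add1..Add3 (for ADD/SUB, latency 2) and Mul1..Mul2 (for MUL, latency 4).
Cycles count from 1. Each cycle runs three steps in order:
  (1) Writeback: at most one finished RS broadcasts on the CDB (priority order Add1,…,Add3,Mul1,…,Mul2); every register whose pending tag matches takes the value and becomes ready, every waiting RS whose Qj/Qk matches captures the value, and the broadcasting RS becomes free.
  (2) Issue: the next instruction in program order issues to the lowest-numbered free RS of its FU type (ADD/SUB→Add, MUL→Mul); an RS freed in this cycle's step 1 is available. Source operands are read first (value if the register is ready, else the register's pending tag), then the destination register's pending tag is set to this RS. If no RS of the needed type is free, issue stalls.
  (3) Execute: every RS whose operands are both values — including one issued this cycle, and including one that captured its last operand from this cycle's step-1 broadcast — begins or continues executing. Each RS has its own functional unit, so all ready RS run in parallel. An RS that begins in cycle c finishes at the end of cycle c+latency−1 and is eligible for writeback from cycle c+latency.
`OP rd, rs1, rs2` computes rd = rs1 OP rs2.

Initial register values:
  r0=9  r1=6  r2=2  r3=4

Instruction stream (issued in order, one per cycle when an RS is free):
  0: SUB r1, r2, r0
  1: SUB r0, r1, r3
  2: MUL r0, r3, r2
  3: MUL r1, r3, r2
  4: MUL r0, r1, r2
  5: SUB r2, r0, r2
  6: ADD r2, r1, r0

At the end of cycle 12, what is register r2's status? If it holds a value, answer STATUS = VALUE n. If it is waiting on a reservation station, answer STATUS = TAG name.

cycle 1: issue SUB r1<-Add1 // r0:9,r1:Add1,r2:2,r3:4
cycle 2: issue SUB r0<-Add2 // r0:Add2,r1:Add1,r2:2,r3:4
cycle 3: CDB Add1=-7; issue MUL r0<-Mul1 // r0:Mul1,r1:-7,r2:2,r3:4
cycle 4: issue MUL r1<-Mul2 // r0:Mul1,r1:Mul2,r2:2,r3:4
cycle 5: CDB Add2=-11; stall // r0:Mul1,r1:Mul2,r2:2,r3:4
cycle 6: stall // r0:Mul1,r1:Mul2,r2:2,r3:4
cycle 7: CDB Mul1=8; issue MUL r0<-Mul1 // r0:Mul1,r1:Mul2,r2:2,r3:4
cycle 8: CDB Mul2=8; issue SUB r2<-Add1 // r0:Mul1,r1:8,r2:Add1,r3:4
cycle 9: issue ADD r2<-Add2 // r0:Mul1,r1:8,r2:Add2,r3:4
cycle 10: - // r0:Mul1,r1:8,r2:Add2,r3:4
cycle 11: - // r0:Mul1,r1:8,r2:Add2,r3:4
cycle 12: CDB Mul1=16 // r0:16,r1:8,r2:Add2,r3:4

STATUS = TAG Add2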